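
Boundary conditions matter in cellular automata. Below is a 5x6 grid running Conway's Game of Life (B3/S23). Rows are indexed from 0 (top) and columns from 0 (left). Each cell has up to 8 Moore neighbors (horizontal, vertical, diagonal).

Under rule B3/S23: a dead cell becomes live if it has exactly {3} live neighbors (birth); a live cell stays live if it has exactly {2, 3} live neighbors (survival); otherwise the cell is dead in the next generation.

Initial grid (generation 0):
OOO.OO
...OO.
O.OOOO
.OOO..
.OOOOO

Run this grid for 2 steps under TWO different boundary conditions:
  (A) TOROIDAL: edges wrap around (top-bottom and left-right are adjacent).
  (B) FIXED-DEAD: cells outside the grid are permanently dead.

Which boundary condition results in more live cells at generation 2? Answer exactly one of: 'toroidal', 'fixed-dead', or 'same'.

Under TOROIDAL boundary, generation 2:
......
......
......
......
......
Population = 0

Under FIXED-DEAD boundary, generation 2:
.O....
.O..OO
......
......
......
Population = 4

Comparison: toroidal=0, fixed-dead=4 -> fixed-dead

Answer: fixed-dead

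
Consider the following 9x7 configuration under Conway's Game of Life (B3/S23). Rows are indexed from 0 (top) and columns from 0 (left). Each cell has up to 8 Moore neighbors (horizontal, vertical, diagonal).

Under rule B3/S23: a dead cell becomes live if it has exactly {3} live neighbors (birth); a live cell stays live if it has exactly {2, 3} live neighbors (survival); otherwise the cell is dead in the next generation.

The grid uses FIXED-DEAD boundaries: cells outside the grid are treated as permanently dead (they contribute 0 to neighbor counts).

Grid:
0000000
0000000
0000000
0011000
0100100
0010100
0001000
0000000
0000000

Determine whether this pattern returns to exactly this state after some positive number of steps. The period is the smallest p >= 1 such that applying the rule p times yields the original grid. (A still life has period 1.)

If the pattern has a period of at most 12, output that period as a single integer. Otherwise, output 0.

Simulating and comparing each generation to the original:
Gen 0 (original, given above): 7 live cells
Gen 1: 7 live cells, MATCHES original -> period = 1

Answer: 1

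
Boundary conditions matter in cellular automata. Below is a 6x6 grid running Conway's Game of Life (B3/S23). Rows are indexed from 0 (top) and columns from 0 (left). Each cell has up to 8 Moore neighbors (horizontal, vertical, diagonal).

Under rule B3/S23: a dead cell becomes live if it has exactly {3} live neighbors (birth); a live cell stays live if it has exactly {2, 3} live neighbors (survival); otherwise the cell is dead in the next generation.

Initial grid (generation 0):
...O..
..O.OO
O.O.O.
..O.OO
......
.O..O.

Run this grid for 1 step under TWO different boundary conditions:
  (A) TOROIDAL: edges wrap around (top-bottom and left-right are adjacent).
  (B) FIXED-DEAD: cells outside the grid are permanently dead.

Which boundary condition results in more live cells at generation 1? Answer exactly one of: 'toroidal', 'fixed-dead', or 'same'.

Answer: toroidal

Derivation:
Under TOROIDAL boundary, generation 1:
..OO.O
.OO.OO
O.O...
.O..OO
...OOO
......
Population = 15

Under FIXED-DEAD boundary, generation 1:
...OO.
.OO.OO
..O...
.O..OO
...OOO
......
Population = 13

Comparison: toroidal=15, fixed-dead=13 -> toroidal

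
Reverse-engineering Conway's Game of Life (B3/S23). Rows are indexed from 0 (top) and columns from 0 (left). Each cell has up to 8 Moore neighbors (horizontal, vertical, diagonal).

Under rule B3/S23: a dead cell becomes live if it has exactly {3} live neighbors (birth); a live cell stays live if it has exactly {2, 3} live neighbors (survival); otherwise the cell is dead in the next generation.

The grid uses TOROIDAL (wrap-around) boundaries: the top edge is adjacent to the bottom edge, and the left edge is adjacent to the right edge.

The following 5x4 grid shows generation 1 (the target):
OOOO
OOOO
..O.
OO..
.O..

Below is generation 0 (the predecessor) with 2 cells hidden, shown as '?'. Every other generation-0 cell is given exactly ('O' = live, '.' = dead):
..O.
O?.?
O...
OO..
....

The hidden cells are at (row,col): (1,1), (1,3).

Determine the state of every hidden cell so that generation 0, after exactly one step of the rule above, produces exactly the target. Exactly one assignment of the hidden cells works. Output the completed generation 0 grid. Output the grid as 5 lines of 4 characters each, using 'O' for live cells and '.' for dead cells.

Hidden generation-0 cells (in order): (1,1), (1,3).
A hidden cell only influences target cells in its own 3x3 neighborhood. Try each of the 2^2 = 4 assignments, step the completed generation 0 forward once under B3/S23, and compare with the target:
  (1,1)=. (1,3)=. -> step gives (0,0)='.' but target has 'O' -> reject
  (1,1)=. (1,3)=O -> step gives (0,0)='.' but target has 'O' -> reject
  (1,1)=O (1,3)=. -> step gives (0,0)='.' but target has 'O' -> reject
  (1,1)=O (1,3)=O -> step reproduces the target at every cell -> ACCEPT
Unique solution: (1,1)=live, (1,3)=live.
Check: live-neighbor counts of every cell in the completed generation 0:
3323
3333
5534
2212
2322
Applying B3/S23 to generation 0 with these counts gives:
OOOO
OOOO
..O.
OO..
.O..
which matches the target exactly.

Answer: ..O.
OO.O
O...
OO..
....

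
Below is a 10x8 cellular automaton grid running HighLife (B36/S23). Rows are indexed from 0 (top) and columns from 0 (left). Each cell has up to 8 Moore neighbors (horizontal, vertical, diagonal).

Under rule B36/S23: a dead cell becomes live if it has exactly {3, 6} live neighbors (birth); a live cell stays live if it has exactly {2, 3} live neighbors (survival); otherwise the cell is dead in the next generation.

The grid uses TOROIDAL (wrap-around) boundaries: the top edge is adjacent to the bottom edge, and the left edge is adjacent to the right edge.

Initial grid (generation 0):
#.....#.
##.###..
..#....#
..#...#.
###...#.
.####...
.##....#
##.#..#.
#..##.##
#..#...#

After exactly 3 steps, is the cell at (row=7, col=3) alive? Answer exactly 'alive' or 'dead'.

Answer: dead

Derivation:
Simulating step by step:
Generation 0 (given above): 34 live cells
Generation 1: 40 live cells
..##.##.
#######.
#.#.####
#.##..#.
#....#.#
.......#
....#..#
...#####
...####.
.#.###..
Generation 2: 15 live cells
#......#
#......#
........
..##....
##......
.......#
#..##..#
.......#
.......#
........
Generation 3: 18 live cells
#......#
#......#
........
.##.....
###.....
.#.....#
#.....##
......##
........
#......#

Cell (7,3) at generation 3: 0 -> dead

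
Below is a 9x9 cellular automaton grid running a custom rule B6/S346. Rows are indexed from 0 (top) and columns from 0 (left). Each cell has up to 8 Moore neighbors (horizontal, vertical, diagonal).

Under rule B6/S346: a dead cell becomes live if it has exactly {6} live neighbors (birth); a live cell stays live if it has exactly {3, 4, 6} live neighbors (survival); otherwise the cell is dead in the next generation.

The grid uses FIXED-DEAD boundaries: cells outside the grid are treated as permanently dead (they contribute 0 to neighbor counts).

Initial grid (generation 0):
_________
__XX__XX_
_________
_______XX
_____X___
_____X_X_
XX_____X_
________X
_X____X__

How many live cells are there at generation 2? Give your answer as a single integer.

Simulating step by step:
Generation 0 (given above): 15 live cells
Generation 1: 0 live cells
_________
_________
_________
_________
_________
_________
_________
_________
_________
Generation 2: 0 live cells
_________
_________
_________
_________
_________
_________
_________
_________
_________
Population at generation 2: 0

Answer: 0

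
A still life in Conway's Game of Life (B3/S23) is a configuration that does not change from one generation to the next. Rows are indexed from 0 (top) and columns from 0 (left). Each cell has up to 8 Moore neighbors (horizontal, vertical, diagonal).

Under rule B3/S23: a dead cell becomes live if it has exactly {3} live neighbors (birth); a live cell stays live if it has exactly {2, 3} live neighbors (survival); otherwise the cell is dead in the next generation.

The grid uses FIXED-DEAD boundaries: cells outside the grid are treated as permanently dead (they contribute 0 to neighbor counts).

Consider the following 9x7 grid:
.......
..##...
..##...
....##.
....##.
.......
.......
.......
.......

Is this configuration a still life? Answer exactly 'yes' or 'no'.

Answer: no

Derivation:
Compute generation 1 and compare to generation 0 (given above):
Generation 1:
.......
..##...
..#....
.....#.
....##.
.......
.......
.......
.......
Cell (2,3) differs: gen0=1 vs gen1=0 -> NOT a still life.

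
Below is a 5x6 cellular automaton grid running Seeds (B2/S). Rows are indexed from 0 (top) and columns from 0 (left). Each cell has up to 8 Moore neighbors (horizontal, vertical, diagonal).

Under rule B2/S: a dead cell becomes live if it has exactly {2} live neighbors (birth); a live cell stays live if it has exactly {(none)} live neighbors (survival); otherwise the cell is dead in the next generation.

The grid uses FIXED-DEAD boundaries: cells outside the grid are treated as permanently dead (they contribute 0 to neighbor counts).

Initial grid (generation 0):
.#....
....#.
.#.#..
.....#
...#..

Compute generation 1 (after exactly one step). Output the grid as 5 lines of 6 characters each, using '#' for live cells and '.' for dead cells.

Simulating step by step:
Generation 0 (given above): 6 live cells
Generation 1: 7 live cells
(generation 1 grid is the final answer)

Answer: ......
##.#..
..#..#
...#..
....#.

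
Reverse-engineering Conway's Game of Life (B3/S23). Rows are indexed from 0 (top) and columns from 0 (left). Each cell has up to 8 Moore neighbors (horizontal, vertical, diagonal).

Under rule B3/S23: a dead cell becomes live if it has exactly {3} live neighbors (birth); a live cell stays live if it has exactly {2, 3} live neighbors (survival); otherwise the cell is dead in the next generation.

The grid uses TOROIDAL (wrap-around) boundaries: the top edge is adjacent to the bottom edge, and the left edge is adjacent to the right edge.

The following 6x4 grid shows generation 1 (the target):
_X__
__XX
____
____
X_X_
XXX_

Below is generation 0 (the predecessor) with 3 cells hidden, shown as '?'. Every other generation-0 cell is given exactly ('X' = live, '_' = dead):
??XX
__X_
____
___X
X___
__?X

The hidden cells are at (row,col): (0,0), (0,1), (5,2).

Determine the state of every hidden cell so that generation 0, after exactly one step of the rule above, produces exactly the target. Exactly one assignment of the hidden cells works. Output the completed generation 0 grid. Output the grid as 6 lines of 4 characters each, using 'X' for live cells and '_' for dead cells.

Answer: __XX
__X_
____
___X
X___
__XX

Derivation:
Hidden generation-0 cells (in order): (0,0), (0,1), (5,2).
A hidden cell only influences target cells in its own 3x3 neighborhood. Try each of the 2^3 = 8 assignments, step the completed generation 0 forward once under B3/S23, and compare with the target:
  (0,0)=_ (0,1)=_ (5,2)=_ -> step gives (0,1)='_' but target has 'X' -> reject
  (0,0)=_ (0,1)=_ (5,2)=X -> step reproduces the target at every cell -> ACCEPT
  (0,0)=_ (0,1)=X (5,2)=_ -> step gives (0,0)='X' but target has '_' -> reject
  (0,0)=_ (0,1)=X (5,2)=X -> step gives (0,0)='X' but target has '_' -> reject
  (0,0)=X (0,1)=_ (5,2)=_ -> step gives (0,0)='X' but target has '_' -> reject
  (0,0)=X (0,1)=_ (5,2)=X -> step gives (0,0)='X' but target has '_' -> reject
  (0,0)=X (0,1)=X (5,2)=_ -> step gives (0,0)='X' but target has '_' -> reject
  (0,0)=X (0,1)=X (5,2)=X -> step gives (0,0)='X' but target has '_' -> reject
Unique solution: (0,0)=dead, (0,1)=dead, (5,2)=live.
Check: live-neighbor counts of every cell in the completed generation 0:
2344
1223
1122
2111
2234
3334
Applying B3/S23 to generation 0 with these counts gives:
_X__
__XX
____
____
X_X_
XXX_
which matches the target exactly.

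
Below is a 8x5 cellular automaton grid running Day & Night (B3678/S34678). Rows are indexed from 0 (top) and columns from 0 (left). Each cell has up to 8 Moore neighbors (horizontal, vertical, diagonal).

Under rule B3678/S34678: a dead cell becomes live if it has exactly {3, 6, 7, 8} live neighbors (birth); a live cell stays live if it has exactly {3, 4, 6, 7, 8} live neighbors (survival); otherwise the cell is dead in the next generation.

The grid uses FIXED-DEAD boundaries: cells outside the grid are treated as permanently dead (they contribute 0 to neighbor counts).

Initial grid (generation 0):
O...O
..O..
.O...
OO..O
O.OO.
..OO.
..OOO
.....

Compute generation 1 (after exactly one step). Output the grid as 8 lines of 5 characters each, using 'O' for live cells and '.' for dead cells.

Answer: .....
.O...
OOO..
OO.O.
..OOO
...O.
..OO.
...O.

Derivation:
Simulating step by step:
Generation 0 (given above): 15 live cells
Generation 1: 14 live cells
(generation 1 grid is the final answer)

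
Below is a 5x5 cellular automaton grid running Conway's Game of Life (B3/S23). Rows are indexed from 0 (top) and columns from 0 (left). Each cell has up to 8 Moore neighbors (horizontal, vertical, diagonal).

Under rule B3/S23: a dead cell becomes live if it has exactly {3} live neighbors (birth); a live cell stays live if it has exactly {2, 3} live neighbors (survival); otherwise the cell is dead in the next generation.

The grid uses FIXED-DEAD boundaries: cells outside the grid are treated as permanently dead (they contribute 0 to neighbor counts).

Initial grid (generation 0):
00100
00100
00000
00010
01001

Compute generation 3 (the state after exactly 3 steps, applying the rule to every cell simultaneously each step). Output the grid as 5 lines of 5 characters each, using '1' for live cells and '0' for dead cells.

Answer: 00000
00000
00000
00000
00000

Derivation:
Simulating step by step:
Generation 0 (given above): 5 live cells
Generation 1: 0 live cells
00000
00000
00000
00000
00000
Generation 2: 0 live cells
00000
00000
00000
00000
00000
Generation 3: 0 live cells
(generation 3 grid is the final answer)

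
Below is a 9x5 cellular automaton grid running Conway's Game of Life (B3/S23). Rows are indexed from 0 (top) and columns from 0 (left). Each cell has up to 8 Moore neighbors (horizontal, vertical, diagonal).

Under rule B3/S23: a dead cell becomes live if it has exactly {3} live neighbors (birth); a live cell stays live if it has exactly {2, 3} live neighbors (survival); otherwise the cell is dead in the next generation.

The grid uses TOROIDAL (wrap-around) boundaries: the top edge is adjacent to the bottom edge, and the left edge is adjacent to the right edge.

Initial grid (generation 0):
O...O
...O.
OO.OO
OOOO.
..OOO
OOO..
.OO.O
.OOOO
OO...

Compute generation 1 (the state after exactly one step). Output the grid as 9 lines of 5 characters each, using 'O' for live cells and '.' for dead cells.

Simulating step by step:
Generation 0 (given above): 26 live cells
Generation 1: 8 live cells
(generation 1 grid is the final answer)

Answer: OO..O
.OOO.
.....
.....
.....
.....
....O
....O
.....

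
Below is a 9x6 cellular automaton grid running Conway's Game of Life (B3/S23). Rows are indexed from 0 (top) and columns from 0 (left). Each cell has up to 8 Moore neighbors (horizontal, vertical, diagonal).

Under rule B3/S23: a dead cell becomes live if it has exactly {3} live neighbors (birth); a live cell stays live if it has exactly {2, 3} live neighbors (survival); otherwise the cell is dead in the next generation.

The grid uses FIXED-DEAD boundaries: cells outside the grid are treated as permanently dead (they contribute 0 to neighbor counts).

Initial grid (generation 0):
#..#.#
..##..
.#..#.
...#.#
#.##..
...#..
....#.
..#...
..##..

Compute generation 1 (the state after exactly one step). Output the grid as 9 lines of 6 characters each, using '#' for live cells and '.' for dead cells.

Simulating step by step:
Generation 0 (given above): 17 live cells
Generation 1: 18 live cells
(generation 1 grid is the final answer)

Answer: ..###.
.###..
....#.
.#.#..
..##..
..###.
...#..
..#...
..##..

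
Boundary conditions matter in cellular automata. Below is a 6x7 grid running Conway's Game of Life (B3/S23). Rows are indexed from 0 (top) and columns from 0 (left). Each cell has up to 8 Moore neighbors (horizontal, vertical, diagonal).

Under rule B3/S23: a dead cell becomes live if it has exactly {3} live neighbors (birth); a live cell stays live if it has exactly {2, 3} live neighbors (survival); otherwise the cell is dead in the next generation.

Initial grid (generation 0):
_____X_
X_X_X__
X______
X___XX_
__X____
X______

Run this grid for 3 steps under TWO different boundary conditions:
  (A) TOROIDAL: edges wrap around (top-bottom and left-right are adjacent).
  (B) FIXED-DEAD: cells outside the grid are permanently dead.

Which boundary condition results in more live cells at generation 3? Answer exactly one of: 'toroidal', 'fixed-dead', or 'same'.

Answer: toroidal

Derivation:
Under TOROIDAL boundary, generation 3:
_______
XXX_X__
____X_X
XXX_X__
_______
_______
Population = 10

Under FIXED-DEAD boundary, generation 3:
_______
_X_X___
X_X_XX_
X_X____
_X_____
_______
Population = 9

Comparison: toroidal=10, fixed-dead=9 -> toroidal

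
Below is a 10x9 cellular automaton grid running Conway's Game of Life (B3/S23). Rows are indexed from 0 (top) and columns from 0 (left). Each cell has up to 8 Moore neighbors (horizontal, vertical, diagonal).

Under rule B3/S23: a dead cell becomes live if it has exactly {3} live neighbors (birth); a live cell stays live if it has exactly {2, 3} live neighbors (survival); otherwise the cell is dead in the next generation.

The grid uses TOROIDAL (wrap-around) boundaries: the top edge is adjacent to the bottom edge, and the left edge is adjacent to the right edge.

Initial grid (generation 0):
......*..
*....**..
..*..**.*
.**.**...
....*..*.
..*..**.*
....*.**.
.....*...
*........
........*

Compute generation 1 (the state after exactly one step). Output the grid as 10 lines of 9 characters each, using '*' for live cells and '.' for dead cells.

Answer: .....***.
.........
*.**...*.
.**.*..*.
.**.*..*.
...**...*
....*..*.
.....**..
.........
.........

Derivation:
Simulating step by step:
Generation 0 (given above): 24 live cells
Generation 1: 22 live cells
(generation 1 grid is the final answer)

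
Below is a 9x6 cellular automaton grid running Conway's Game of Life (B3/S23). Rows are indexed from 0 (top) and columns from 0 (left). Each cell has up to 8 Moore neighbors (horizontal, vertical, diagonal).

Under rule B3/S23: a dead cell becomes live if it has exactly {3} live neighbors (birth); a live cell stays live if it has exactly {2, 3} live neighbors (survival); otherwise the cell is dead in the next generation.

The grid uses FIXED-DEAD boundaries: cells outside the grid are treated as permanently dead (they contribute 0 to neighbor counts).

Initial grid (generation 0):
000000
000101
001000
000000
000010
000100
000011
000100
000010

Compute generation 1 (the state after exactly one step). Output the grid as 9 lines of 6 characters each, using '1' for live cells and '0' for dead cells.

Simulating step by step:
Generation 0 (given above): 9 live cells
Generation 1: 6 live cells
(generation 1 grid is the final answer)

Answer: 000000
000000
000000
000000
000000
000101
000110
000101
000000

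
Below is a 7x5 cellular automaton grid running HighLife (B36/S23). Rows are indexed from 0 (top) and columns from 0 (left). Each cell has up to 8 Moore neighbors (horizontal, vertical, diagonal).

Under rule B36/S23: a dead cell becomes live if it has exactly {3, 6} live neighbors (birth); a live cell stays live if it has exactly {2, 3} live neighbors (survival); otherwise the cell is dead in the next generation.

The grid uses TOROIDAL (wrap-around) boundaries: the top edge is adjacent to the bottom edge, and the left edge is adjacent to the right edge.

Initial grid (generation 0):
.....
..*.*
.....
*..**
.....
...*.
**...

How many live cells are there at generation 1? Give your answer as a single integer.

Simulating step by step:
Generation 0 (given above): 8 live cells
Generation 1: 5 live cells
**...
.....
*....
....*
...*.
.....
.....
Population at generation 1: 5

Answer: 5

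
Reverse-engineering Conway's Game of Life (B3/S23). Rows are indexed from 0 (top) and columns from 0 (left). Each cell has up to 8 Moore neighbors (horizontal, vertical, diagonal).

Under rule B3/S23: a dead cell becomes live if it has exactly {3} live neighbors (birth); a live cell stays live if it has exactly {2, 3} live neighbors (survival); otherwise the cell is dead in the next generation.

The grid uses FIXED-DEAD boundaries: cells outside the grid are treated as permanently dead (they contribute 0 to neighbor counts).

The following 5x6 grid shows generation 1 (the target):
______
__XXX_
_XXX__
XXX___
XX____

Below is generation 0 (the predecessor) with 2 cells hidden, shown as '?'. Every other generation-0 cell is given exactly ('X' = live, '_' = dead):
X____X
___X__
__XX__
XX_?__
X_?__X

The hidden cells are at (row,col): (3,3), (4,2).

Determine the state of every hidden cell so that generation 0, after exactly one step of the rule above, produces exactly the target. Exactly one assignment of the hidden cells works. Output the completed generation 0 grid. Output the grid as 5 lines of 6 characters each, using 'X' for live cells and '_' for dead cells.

Hidden generation-0 cells (in order): (3,3), (4,2).
A hidden cell only influences target cells in its own 3x3 neighborhood. Try each of the 2^2 = 4 assignments, step the completed generation 0 forward once under B3/S23, and compare with the target:
  (3,3)=_ (4,2)=_ -> step reproduces the target at every cell -> ACCEPT
  (3,3)=_ (4,2)=X -> step gives (3,1)='_' but target has 'X' -> reject
  (3,3)=X (4,2)=_ -> step gives (2,2)='_' but target has 'X' -> reject
  (3,3)=X (4,2)=X -> step gives (2,2)='_' but target has 'X' -> reject
Unique solution: (3,3)=dead, (4,2)=dead.
Check: live-neighbor counts of every cell in the completed generation 0:
011120
123231
233220
233221
231010
Applying B3/S23 to generation 0 with these counts gives:
______
__XXX_
_XXX__
XXX___
XX____
which matches the target exactly.

Answer: X____X
___X__
__XX__
XX____
X____X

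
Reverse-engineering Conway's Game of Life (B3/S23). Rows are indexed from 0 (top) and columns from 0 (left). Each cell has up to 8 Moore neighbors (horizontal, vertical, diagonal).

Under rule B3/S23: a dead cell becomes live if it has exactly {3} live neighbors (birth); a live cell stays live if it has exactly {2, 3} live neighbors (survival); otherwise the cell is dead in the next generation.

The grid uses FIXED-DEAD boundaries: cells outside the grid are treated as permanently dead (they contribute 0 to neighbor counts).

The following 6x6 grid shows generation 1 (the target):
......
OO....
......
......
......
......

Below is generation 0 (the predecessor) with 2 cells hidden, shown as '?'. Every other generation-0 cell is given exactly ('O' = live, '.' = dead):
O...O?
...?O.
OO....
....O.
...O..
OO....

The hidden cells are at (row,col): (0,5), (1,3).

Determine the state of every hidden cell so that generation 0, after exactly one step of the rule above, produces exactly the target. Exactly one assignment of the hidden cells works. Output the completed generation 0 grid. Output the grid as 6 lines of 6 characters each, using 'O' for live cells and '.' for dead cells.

Hidden generation-0 cells (in order): (0,5), (1,3).
A hidden cell only influences target cells in its own 3x3 neighborhood. Try each of the 2^2 = 4 assignments, step the completed generation 0 forward once under B3/S23, and compare with the target:
  (0,5)=. (1,3)=. -> step reproduces the target at every cell -> ACCEPT
  (0,5)=. (1,3)=O -> step gives (0,3)='O' but target has '.' -> reject
  (0,5)=O (1,3)=. -> step gives (0,4)='O' but target has '.' -> reject
  (0,5)=O (1,3)=O -> step gives (0,3)='O' but target has '.' -> reject
Unique solution: (0,5)=dead, (1,3)=dead.
Check: live-neighbor counts of every cell in the completed generation 0:
010212
331212
111222
222211
222121
112110
Applying B3/S23 to generation 0 with these counts gives:
......
OO....
......
......
......
......
which matches the target exactly.

Answer: O...O.
....O.
OO....
....O.
...O..
OO....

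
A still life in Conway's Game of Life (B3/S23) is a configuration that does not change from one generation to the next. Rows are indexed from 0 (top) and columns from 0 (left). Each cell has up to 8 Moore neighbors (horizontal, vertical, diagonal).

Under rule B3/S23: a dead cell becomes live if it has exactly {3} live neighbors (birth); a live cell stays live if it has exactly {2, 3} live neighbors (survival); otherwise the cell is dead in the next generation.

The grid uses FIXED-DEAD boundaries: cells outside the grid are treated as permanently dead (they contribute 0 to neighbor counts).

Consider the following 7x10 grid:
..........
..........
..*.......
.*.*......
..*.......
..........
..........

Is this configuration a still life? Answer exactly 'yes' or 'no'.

Answer: yes

Derivation:
Compute generation 1 and compare to generation 0 (given above):
Generation 1:
..........
..........
..*.......
.*.*......
..*.......
..........
..........
The grids are IDENTICAL -> still life.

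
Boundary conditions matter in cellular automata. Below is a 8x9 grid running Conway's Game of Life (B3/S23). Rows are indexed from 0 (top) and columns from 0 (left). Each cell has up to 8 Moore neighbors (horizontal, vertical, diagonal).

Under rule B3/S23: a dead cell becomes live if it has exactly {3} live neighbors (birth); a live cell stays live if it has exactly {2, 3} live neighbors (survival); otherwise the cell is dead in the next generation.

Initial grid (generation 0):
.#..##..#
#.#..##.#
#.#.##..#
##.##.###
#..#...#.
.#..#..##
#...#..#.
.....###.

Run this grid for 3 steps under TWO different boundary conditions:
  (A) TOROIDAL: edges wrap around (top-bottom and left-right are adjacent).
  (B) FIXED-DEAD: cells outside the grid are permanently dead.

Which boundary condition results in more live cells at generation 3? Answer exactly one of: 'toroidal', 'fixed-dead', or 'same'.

Answer: fixed-dead

Derivation:
Under TOROIDAL boundary, generation 3:
........#
.##.....#
..#......
.........
..###.#..
........#
#..######
....##...
Population = 19

Under FIXED-DEAD boundary, generation 3:
.##..###.
#.#..##.#
#.......#
#......##
#..##...#
#....####
.#.##....
....##...
Population = 29

Comparison: toroidal=19, fixed-dead=29 -> fixed-dead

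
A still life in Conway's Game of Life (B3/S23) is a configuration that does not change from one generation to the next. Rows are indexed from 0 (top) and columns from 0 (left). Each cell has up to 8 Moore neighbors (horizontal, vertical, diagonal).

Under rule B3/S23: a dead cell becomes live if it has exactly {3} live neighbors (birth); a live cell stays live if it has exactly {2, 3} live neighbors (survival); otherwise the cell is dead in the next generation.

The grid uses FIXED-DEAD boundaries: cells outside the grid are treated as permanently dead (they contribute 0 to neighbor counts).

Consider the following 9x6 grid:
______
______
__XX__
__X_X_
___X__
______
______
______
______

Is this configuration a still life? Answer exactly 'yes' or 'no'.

Answer: yes

Derivation:
Compute generation 1 and compare to generation 0 (given above):
Generation 1:
______
______
__XX__
__X_X_
___X__
______
______
______
______
The grids are IDENTICAL -> still life.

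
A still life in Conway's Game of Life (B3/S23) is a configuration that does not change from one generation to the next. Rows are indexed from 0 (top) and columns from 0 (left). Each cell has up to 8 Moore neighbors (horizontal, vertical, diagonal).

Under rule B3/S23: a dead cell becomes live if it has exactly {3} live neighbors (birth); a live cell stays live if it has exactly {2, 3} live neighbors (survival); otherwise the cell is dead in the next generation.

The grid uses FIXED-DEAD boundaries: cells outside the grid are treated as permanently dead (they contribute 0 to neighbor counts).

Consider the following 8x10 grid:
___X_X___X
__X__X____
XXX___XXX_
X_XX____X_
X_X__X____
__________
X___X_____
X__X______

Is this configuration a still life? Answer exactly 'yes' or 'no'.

Answer: no

Derivation:
Compute generation 1 and compare to generation 0 (given above):
Generation 1:
____X_____
__XXXX_XX_
X_____XXX_
X__X__X_X_
__XX______
_X________
__________
__________
Cell (0,3) differs: gen0=1 vs gen1=0 -> NOT a still life.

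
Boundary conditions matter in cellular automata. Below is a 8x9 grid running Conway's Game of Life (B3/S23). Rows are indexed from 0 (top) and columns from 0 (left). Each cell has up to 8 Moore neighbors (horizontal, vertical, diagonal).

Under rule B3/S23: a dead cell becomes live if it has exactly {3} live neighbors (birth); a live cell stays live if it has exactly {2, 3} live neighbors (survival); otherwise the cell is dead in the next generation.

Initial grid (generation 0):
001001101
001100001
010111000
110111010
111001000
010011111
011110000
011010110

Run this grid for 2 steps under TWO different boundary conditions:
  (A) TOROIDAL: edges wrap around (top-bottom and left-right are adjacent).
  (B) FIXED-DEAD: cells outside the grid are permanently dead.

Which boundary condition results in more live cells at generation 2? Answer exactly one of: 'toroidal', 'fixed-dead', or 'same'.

Under TOROIDAL boundary, generation 2:
000010000
010010000
010001101
100000010
000000001
000000011
100001000
100010100
Population = 17

Under FIXED-DEAD boundary, generation 2:
001000110
110001010
110001110
000000000
000000010
000000011
000001110
000000000
Population = 18

Comparison: toroidal=17, fixed-dead=18 -> fixed-dead

Answer: fixed-dead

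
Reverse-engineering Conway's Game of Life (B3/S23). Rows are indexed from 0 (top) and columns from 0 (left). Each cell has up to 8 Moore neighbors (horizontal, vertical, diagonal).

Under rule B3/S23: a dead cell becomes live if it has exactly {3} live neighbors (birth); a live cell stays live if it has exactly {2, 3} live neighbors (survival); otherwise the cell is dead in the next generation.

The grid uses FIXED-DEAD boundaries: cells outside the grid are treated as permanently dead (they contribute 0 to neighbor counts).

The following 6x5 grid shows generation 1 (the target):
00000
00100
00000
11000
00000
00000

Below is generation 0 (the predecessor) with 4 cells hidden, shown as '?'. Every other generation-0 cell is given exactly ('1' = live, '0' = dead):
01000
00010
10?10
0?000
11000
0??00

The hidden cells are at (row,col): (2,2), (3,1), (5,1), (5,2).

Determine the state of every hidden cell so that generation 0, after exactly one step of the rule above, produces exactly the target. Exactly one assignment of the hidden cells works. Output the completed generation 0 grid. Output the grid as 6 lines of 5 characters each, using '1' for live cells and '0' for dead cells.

Hidden generation-0 cells (in order): (2,2), (3,1), (5,1), (5,2).
A hidden cell only influences target cells in its own 3x3 neighborhood. Try each of the 2^4 = 16 assignments, step the completed generation 0 forward once under B3/S23, and compare with the target:
  (2,2)=0 (3,1)=0 (5,1)=0 (5,2)=0 -> step reproduces the target at every cell -> ACCEPT
  (2,2)=0 (3,1)=0 (5,1)=0 (5,2)=1 -> step gives (4,1)='1' but target has '0' -> reject
  (2,2)=0 (3,1)=0 (5,1)=1 (5,2)=0 -> step gives (4,0)='1' but target has '0' -> reject
  (2,2)=0 (3,1)=0 (5,1)=1 (5,2)=1 -> step gives (4,0)='1' but target has '0' -> reject
  (2,2)=0 (3,1)=1 (5,1)=0 (5,2)=0 -> step gives (2,2)='1' but target has '0' -> reject
  (2,2)=0 (3,1)=1 (5,1)=0 (5,2)=1 -> step gives (2,2)='1' but target has '0' -> reject
  (2,2)=0 (3,1)=1 (5,1)=1 (5,2)=0 -> step gives (2,2)='1' but target has '0' -> reject
  (2,2)=0 (3,1)=1 (5,1)=1 (5,2)=1 -> step gives (2,2)='1' but target has '0' -> reject
  (2,2)=1 (3,1)=0 (5,1)=0 (5,2)=0 -> step gives (1,1)='1' but target has '0' -> reject
  (2,2)=1 (3,1)=0 (5,1)=0 (5,2)=1 -> step gives (1,1)='1' but target has '0' -> reject
  (2,2)=1 (3,1)=0 (5,1)=1 (5,2)=0 -> step gives (1,1)='1' but target has '0' -> reject
  (2,2)=1 (3,1)=0 (5,1)=1 (5,2)=1 -> step gives (1,1)='1' but target has '0' -> reject
  (2,2)=1 (3,1)=1 (5,1)=0 (5,2)=0 -> step gives (1,1)='1' but target has '0' -> reject
  (2,2)=1 (3,1)=1 (5,1)=0 (5,2)=1 -> step gives (1,1)='1' but target has '0' -> reject
  (2,2)=1 (3,1)=1 (5,1)=1 (5,2)=0 -> step gives (1,1)='1' but target has '0' -> reject
  (2,2)=1 (3,1)=1 (5,1)=1 (5,2)=1 -> step gives (1,1)='1' but target has '0' -> reject
Unique solution: (2,2)=dead, (3,1)=dead, (5,1)=dead, (5,2)=dead.
Check: live-neighbor counts of every cell in the completed generation 0:
10211
22312
01212
33211
11100
22100
Applying B3/S23 to generation 0 with these counts gives:
00000
00100
00000
11000
00000
00000
which matches the target exactly.

Answer: 01000
00010
10010
00000
11000
00000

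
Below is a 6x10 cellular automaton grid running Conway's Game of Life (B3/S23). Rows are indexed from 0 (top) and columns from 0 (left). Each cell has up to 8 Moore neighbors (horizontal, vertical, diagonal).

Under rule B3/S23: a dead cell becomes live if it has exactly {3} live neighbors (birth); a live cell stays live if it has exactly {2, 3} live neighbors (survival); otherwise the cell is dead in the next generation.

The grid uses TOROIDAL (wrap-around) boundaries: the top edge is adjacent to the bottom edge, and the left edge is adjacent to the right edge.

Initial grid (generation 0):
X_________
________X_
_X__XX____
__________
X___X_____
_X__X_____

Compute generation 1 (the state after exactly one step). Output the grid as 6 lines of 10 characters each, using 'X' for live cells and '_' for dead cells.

Answer: __________
__________
__________
____XX____
__________
XX________

Derivation:
Simulating step by step:
Generation 0 (given above): 9 live cells
Generation 1: 4 live cells
(generation 1 grid is the final answer)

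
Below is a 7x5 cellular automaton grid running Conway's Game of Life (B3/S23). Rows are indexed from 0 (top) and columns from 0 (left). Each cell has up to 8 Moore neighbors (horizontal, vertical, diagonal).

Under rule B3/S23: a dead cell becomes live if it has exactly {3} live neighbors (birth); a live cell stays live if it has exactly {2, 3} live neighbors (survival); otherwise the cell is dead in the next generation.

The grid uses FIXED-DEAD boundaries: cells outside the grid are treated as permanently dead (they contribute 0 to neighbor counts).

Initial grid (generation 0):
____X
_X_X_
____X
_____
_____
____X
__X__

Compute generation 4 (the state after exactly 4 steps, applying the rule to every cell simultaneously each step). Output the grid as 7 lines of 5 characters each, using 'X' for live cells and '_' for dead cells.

Answer: _____
_____
_____
_____
_____
_____
_____

Derivation:
Simulating step by step:
Generation 0 (given above): 6 live cells
Generation 1: 2 live cells
_____
___XX
_____
_____
_____
_____
_____
Generation 2: 0 live cells
_____
_____
_____
_____
_____
_____
_____
Generation 3: 0 live cells
_____
_____
_____
_____
_____
_____
_____
Generation 4: 0 live cells
(generation 4 grid is the final answer)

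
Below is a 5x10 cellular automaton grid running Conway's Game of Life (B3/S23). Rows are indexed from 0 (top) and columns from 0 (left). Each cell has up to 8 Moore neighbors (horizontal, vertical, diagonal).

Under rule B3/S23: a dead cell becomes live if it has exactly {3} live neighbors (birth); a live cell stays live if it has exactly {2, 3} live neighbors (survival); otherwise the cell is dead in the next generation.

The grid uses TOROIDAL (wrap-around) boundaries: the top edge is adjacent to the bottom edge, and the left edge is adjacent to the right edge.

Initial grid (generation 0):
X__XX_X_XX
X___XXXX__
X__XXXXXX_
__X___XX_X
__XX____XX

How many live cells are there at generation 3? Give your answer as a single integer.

Answer: 6

Derivation:
Simulating step by step:
Generation 0 (given above): 26 live cells
Generation 1: 17 live cells
XXX___X___
XX________
XX_X______
XXX_______
_XX_XXX___
Generation 2: 8 live cells
___X__X___
_________X
_________X
____XX____
_____XX___
Generation 3: 6 live cells
_____XX___
__________
__________
____XXX___
______X___
Population at generation 3: 6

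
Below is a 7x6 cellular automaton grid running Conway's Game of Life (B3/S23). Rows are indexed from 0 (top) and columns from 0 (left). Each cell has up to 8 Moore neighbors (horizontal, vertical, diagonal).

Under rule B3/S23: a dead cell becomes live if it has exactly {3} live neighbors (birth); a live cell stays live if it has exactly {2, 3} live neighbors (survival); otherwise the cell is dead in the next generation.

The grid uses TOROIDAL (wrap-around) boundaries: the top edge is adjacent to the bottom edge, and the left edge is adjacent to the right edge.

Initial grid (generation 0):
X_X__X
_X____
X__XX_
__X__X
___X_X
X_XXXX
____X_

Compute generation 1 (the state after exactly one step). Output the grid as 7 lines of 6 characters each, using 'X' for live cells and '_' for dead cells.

Simulating step by step:
Generation 0 (given above): 17 live cells
Generation 1: 20 live cells
(generation 1 grid is the final answer)

Answer: XX___X
_XXXX_
XXXXXX
X_X__X
_X____
X_X___
__X___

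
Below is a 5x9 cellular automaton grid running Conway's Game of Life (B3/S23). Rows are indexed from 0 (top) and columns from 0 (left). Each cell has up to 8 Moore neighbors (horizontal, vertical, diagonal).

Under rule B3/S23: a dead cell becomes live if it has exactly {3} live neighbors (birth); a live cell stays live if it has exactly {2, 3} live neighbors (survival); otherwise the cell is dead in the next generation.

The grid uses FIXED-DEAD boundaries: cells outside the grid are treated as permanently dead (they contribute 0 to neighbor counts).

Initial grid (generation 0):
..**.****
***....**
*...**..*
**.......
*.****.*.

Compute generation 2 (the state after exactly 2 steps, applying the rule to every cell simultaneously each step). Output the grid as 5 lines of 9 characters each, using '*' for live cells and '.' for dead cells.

Simulating step by step:
Generation 0 (given above): 23 live cells
Generation 1: 16 live cells
..**..*.*
*.*......
..*....**
*.*...*..
*.***....
Generation 2: 12 live cells
(generation 2 grid is the final answer)

Answer: .***.....
..*.....*
..**...*.
..*....*.
..**.....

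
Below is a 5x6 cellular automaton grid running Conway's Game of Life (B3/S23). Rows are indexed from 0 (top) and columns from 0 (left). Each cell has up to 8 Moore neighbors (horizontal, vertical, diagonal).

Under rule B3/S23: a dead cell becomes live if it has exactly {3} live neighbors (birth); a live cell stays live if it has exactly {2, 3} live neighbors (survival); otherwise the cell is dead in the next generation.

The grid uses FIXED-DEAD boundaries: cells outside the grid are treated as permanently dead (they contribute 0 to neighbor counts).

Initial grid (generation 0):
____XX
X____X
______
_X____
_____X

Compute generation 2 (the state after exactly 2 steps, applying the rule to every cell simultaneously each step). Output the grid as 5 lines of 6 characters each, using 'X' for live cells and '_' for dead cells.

Simulating step by step:
Generation 0 (given above): 6 live cells
Generation 1: 4 live cells
____XX
____XX
______
______
______
Generation 2: 4 live cells
(generation 2 grid is the final answer)

Answer: ____XX
____XX
______
______
______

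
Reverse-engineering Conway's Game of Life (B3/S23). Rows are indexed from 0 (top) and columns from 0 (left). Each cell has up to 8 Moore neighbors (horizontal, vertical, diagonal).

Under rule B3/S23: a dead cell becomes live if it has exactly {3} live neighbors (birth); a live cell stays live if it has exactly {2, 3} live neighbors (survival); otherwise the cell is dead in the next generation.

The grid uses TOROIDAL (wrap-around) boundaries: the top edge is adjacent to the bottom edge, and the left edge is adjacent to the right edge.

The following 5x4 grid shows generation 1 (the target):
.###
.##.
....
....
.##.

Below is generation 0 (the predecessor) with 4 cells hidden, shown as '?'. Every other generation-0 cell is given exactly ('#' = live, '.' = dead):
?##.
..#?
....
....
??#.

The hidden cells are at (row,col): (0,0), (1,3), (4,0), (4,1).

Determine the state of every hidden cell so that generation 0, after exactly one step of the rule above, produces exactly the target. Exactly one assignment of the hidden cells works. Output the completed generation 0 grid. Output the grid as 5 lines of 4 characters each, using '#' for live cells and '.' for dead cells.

Answer: .##.
..#.
....
....
..#.

Derivation:
Hidden generation-0 cells (in order): (0,0), (1,3), (4,0), (4,1).
A hidden cell only influences target cells in its own 3x3 neighborhood. Try each of the 2^4 = 16 assignments, step the completed generation 0 forward once under B3/S23, and compare with the target:
  (0,0)=. (1,3)=. (4,0)=. (4,1)=. -> step reproduces the target at every cell -> ACCEPT
  (0,0)=. (1,3)=. (4,0)=. (4,1)=# -> step gives (0,1)='.' but target has '#' -> reject
  (0,0)=. (1,3)=. (4,0)=# (4,1)=. -> step gives (0,1)='.' but target has '#' -> reject
  (0,0)=. (1,3)=. (4,0)=# (4,1)=# -> step gives (0,0)='#' but target has '.' -> reject
  (0,0)=. (1,3)=# (4,0)=. (4,1)=. -> step gives (0,2)='.' but target has '#' -> reject
  (0,0)=. (1,3)=# (4,0)=. (4,1)=# -> step gives (0,0)='#' but target has '.' -> reject
  (0,0)=. (1,3)=# (4,0)=# (4,1)=. -> step gives (0,0)='#' but target has '.' -> reject
  (0,0)=. (1,3)=# (4,0)=# (4,1)=# -> step gives (0,1)='.' but target has '#' -> reject
  (0,0)=# (1,3)=. (4,0)=. (4,1)=. -> step gives (0,1)='.' but target has '#' -> reject
  (0,0)=# (1,3)=. (4,0)=. (4,1)=# -> step gives (0,0)='#' but target has '.' -> reject
  (0,0)=# (1,3)=. (4,0)=# (4,1)=. -> step gives (0,0)='#' but target has '.' -> reject
  (0,0)=# (1,3)=. (4,0)=# (4,1)=# -> step gives (0,0)='#' but target has '.' -> reject
  (0,0)=# (1,3)=# (4,0)=. (4,1)=. -> step gives (0,0)='#' but target has '.' -> reject
  (0,0)=# (1,3)=# (4,0)=. (4,1)=# -> step gives (0,0)='#' but target has '.' -> reject
  (0,0)=# (1,3)=# (4,0)=# (4,1)=. -> step gives (0,0)='#' but target has '.' -> reject
  (0,0)=# (1,3)=# (4,0)=# (4,1)=# -> step gives (0,1)='.' but target has '#' -> reject
Unique solution: (0,0)=dead, (1,3)=dead, (4,0)=dead, (4,1)=dead.
Check: live-neighbor counts of every cell in the completed generation 0:
1333
1322
0111
0111
1322
Applying B3/S23 to generation 0 with these counts gives:
.###
.##.
....
....
.##.
which matches the target exactly.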